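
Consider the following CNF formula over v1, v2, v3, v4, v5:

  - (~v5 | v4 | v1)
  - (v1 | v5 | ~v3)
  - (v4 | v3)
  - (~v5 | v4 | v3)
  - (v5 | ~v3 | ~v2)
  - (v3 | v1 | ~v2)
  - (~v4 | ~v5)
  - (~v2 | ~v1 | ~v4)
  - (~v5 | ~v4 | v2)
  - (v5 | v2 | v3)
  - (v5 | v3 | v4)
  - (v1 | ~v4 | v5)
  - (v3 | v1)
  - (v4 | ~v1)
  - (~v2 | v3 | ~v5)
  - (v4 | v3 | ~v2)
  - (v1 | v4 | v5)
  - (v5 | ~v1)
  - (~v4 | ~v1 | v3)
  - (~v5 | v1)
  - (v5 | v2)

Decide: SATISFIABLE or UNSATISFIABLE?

v5 = True:
  propagation gives v4=False, v1=True; an empty clause results — contradiction.
v5 = False:
  propagation gives v1=False, v3=False; an empty clause results — contradiction.
Every branch closes, so no satisfying assignment exists.

UNSATISFIABLE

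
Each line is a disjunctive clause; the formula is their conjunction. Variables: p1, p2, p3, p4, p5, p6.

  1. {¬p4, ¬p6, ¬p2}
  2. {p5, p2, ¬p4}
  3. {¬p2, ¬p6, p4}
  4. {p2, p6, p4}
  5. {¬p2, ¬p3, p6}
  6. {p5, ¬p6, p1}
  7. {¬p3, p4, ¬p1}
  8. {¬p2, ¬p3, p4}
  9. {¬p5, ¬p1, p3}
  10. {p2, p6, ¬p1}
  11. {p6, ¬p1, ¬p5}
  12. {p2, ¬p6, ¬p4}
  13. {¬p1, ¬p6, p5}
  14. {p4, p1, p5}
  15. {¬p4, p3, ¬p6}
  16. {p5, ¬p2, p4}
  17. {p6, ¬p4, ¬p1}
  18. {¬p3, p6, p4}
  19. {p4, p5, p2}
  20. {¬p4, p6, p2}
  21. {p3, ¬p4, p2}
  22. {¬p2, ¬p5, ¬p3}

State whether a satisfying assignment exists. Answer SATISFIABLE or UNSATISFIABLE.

Set p1 = False and propagate.
Try p2 = True.
Set p3 = False and propagate.
For the remaining variables, p4 = True, p5 = True, p6 = False works.
So p1=False, p2=True, p3=False, p4=True, p5=True, p6=False is a satisfying assignment.

SATISFIABLE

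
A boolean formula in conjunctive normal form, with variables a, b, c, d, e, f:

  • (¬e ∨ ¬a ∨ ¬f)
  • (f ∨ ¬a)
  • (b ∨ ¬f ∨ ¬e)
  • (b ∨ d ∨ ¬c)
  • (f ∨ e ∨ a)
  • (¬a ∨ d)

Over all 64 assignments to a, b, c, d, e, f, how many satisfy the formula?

22

Case analysis on a and f:
  a=T, f=T: remaining (b,c,d,e) ∈ {(F,F,T,F); (F,T,T,F); (T,F,T,F); (T,T,T,F)} — 4.
  a=T, f=F: a clause becomes empty — 0.
  a=F, f=T: 11 of the 16 assignments to (b,c,d,e) work.
  a=F, f=F: 7 of the 16 assignments to (b,c,d,e) work.
Total: 4 + 0 + 11 + 7 = 22.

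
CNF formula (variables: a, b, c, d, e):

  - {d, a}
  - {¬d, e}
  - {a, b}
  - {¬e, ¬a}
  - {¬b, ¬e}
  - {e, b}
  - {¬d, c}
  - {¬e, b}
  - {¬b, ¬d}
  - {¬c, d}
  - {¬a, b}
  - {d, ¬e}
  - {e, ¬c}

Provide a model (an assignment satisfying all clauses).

Try a = True.
  then e is forced to False.
  then d is forced to False.
  then b is forced to True.
  then c is forced to False.

a=True, b=True, c=False, d=False, e=False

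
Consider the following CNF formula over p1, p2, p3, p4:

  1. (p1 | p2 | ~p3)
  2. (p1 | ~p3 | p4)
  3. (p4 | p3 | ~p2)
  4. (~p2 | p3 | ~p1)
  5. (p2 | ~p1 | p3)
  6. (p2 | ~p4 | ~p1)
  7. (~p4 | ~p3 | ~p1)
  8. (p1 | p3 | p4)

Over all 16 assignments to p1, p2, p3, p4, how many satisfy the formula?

5

The models are:
  p1=0 p2=0 p3=0 p4=1
  p1=0 p2=1 p3=0 p4=1
  p1=0 p2=1 p3=1 p4=1
  p1=1 p2=0 p3=1 p4=0
  p1=1 p2=1 p3=1 p4=0
That's 5 in total.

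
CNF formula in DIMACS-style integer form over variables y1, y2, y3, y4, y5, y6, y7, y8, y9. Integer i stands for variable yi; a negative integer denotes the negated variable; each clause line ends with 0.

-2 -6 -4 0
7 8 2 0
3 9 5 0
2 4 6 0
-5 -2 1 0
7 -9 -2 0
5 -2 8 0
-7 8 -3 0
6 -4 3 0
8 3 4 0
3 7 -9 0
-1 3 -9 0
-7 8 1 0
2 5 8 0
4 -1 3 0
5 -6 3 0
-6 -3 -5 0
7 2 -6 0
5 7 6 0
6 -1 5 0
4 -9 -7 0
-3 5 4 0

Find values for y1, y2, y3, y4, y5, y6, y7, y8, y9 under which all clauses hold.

y8 occurs only positively in the remaining clauses — set y8 = True.
Set y1 = False and propagate.
The remaining clauses are satisfied by y2 = True, y3 = True, y4 = True, y5 = False, y6 = False, y7 = True, y9 = True.

y1=False, y2=True, y3=True, y4=True, y5=False, y6=False, y7=True, y8=True, y9=True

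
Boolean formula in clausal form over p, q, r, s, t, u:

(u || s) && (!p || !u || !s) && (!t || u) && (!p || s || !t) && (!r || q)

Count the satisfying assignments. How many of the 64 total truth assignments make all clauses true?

21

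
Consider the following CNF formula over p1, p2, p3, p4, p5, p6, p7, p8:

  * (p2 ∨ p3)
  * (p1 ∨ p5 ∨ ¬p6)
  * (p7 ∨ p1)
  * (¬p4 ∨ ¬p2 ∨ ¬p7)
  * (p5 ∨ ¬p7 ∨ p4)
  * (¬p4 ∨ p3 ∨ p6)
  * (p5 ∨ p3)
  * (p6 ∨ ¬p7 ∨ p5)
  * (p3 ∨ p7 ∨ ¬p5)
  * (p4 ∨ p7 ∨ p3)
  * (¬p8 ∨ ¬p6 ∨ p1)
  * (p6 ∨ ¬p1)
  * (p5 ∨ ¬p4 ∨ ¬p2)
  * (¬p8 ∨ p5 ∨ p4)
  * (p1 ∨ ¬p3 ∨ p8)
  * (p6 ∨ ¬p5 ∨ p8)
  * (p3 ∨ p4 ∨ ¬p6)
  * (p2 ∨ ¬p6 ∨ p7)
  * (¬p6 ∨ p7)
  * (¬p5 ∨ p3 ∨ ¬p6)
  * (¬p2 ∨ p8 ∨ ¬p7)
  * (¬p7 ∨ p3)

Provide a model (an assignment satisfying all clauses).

Try p1 = True.
  then p6 is forced to True.
  then p7 is forced to True.
  then p3 is forced to True.
For the remaining variables, p2 = True, p4 = False, p5 = True, p8 = True works.

p1=1  p2=1  p3=1  p4=0  p5=1  p6=1  p7=1  p8=1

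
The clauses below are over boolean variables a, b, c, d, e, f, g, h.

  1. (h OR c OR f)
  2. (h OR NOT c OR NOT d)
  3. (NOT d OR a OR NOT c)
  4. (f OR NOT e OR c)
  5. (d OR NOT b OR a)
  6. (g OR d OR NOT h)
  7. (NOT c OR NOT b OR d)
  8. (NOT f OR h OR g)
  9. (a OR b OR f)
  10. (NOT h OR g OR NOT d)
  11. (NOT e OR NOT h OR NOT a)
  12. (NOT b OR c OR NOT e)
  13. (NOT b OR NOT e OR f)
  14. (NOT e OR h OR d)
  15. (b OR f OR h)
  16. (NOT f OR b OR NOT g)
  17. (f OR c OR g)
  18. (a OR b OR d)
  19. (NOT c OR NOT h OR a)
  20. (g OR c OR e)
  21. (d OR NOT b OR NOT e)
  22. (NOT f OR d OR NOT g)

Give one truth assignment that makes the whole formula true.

a=False, b=True, c=False, d=True, e=False, f=False, g=True, h=True

Check each clause:
  1. (h OR f OR c) — h is true.
  2. (NOT c OR NOT d OR h) — h is true.
  3. (NOT c OR a OR NOT d) — NOT c is true.
  4. (f OR NOT e OR c) — NOT e is true.
  5. (d OR NOT b OR a) — d is true.
  6. (g OR d OR NOT h) — d is true.
  7. (NOT c OR d OR NOT b) — d is true.
  8. (h OR g OR NOT f) — h is true.
  9. (a OR f OR b) — b is true.
  10. (g OR NOT h OR NOT d) — g is true.
  11. (NOT a OR NOT h OR NOT e) — NOT e is true.
  12. (NOT b OR c OR NOT e) — NOT e is true.
  13. (NOT b OR NOT e OR f) — NOT e is true.
  14. (d OR h OR NOT e) — h is true.
  15. (h OR f OR b) — h is true.
  16. (NOT g OR NOT f OR b) — NOT f is true.
  17. (g OR f OR c) — g is true.
  18. (a OR d OR b) — b is true.
  19. (NOT c OR NOT h OR a) — NOT c is true.
  20. (g OR e OR c) — g is true.
  21. (d OR NOT b OR NOT e) — NOT e is true.
  22. (NOT g OR NOT f OR d) — NOT f is true.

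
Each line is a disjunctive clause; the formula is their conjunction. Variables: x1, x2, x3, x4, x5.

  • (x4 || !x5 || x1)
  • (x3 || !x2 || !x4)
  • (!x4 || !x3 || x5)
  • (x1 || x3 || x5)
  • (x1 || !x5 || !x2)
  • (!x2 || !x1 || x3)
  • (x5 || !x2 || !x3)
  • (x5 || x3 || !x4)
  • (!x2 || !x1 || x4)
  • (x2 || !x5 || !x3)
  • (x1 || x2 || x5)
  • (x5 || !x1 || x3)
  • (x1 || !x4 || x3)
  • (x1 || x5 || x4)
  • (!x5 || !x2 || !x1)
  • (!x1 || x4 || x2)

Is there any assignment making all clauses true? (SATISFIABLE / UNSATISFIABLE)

SATISFIABLE

Try x1 = True.
Branch on x2: take x2 = False.
  then x4 is forced to True.
Branch on x3: take x3 = False.
  then x5 is forced to True.
So x1 = True, x2 = False, x3 = False, x4 = True, x5 = True is a satisfying assignment.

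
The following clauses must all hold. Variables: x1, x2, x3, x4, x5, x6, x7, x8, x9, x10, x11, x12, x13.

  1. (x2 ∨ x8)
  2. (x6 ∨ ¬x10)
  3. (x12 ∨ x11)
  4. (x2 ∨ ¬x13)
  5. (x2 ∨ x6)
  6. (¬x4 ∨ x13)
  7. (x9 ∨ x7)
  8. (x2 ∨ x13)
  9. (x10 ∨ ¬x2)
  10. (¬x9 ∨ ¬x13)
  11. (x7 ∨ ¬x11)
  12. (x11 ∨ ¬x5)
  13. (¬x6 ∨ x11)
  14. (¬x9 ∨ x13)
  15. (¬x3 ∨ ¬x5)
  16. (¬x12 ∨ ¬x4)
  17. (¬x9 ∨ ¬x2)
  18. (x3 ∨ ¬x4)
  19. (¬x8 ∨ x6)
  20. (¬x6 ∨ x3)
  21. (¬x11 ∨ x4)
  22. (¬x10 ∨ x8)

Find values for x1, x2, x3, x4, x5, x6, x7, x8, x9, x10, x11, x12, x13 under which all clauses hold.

x1=T, x2=T, x3=T, x4=T, x5=F, x6=T, x7=T, x8=T, x9=F, x10=T, x11=T, x12=F, x13=T

Check each clause:
  1. (x8 ∨ x2) — x8 is true.
  2. (x6 ∨ ¬x10) — x6 is true.
  3. (x11 ∨ x12) — x11 is true.
  4. (x2 ∨ ¬x13) — x2 is true.
  5. (x6 ∨ x2) — x2 is true.
  6. (¬x4 ∨ x13) — x13 is true.
  7. (x7 ∨ x9) — x7 is true.
  8. (x2 ∨ x13) — x2 is true.
  9. (x10 ∨ ¬x2) — x10 is true.
  10. (¬x13 ∨ ¬x9) — ¬x9 is true.
  11. (x7 ∨ ¬x11) — x7 is true.
  12. (¬x5 ∨ x11) — x11 is true.
  13. (x11 ∨ ¬x6) — x11 is true.
  14. (x13 ∨ ¬x9) — x13 is true.
  15. (¬x3 ∨ ¬x5) — ¬x5 is true.
  16. (¬x12 ∨ ¬x4) — ¬x12 is true.
  17. (¬x2 ∨ ¬x9) — ¬x9 is true.
  18. (¬x4 ∨ x3) — x3 is true.
  19. (x6 ∨ ¬x8) — x6 is true.
  20. (x3 ∨ ¬x6) — x3 is true.
  21. (x4 ∨ ¬x11) — x4 is true.
  22. (x8 ∨ ¬x10) — x8 is true.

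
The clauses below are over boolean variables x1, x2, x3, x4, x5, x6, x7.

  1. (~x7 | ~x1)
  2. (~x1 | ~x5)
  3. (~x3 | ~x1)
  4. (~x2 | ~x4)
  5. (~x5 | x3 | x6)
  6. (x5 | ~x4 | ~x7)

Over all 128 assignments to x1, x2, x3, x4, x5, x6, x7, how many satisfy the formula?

Split on x1, then x5.
  x1=T, x5=T: a clause becomes empty — 0.
  x1=T, x5=F: x6 free; 3 ways for (x2,x3,x4,x7) × 2^1 = 6.
  x1=F, x5=T: x7 free; 9 ways for (x2,x3,x4,x6) × 2^1 = 18.
  x1=F, x5=F: x3, x6 free; 5 ways for (x2,x4,x7) × 2^2 = 20.
Total: 0 + 6 + 18 + 20 = 44.

44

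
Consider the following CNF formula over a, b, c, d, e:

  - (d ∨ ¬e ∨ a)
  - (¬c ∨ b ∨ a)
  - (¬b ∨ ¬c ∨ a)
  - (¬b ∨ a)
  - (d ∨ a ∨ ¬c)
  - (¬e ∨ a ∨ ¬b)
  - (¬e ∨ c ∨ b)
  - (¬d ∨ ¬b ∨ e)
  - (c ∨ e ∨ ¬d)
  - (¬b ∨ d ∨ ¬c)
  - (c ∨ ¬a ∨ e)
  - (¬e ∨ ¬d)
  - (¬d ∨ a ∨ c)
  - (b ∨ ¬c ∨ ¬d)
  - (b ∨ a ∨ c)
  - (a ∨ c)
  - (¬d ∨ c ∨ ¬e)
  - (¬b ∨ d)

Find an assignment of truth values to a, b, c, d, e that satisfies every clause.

a = True  b = False  c = True  d = False  e = False

Check each clause:
  1. (¬e ∨ a ∨ d) — a is true.
  2. (¬c ∨ b ∨ a) — a is true.
  3. (¬c ∨ ¬b ∨ a) — a is true.
  4. (a ∨ ¬b) — a is true.
  5. (¬c ∨ d ∨ a) — a is true.
  6. (a ∨ ¬e ∨ ¬b) — a is true.
  7. (c ∨ ¬e ∨ b) — c is true.
  8. (¬b ∨ e ∨ ¬d) — ¬d is true.
  9. (¬d ∨ c ∨ e) — c is true.
  10. (¬c ∨ ¬b ∨ d) — ¬b is true.
  11. (¬a ∨ e ∨ c) — c is true.
  12. (¬e ∨ ¬d) — ¬e is true.
  13. (a ∨ ¬d ∨ c) — a is true.
  14. (b ∨ ¬c ∨ ¬d) — ¬d is true.
  15. (a ∨ b ∨ c) — a is true.
  16. (a ∨ c) — a is true.
  17. (¬d ∨ c ∨ ¬e) — c is true.
  18. (¬b ∨ d) — ¬b is true.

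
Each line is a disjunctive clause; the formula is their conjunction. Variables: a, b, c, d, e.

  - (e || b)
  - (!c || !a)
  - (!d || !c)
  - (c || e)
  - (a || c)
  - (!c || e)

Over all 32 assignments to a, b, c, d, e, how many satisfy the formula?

6

The models are:
  a=F b=F c=T d=F e=T
  a=F b=T c=T d=F e=T
  a=T b=F c=F d=F e=T
  a=T b=F c=F d=T e=T
  a=T b=T c=F d=F e=T
  a=T b=T c=F d=T e=T
Count: 6.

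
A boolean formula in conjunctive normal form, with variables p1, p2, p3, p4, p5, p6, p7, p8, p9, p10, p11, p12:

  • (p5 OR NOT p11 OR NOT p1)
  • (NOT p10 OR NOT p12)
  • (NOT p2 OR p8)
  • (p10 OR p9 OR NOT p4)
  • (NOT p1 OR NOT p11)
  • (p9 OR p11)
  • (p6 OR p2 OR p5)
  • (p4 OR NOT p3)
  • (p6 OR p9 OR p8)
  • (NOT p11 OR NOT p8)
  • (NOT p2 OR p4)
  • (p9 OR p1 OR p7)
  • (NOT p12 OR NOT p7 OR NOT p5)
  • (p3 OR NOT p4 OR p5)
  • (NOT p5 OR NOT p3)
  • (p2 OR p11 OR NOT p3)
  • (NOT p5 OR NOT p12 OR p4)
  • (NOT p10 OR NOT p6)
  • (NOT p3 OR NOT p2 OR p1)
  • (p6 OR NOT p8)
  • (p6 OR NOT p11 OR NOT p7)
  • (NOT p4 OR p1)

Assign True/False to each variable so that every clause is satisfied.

p1=F, p2=F, p3=F, p4=F, p5=T, p6=T, p7=F, p8=F, p9=T, p10=F, p11=F, p12=F

Check each clause:
  1. (NOT p11 OR p5 OR NOT p1) — p5 is true.
  2. (NOT p12 OR NOT p10) — NOT p12 is true.
  3. (p8 OR NOT p2) — NOT p2 is true.
  4. (p10 OR NOT p4 OR p9) — p9 is true.
  5. (NOT p11 OR NOT p1) — NOT p11 is true.
  6. (p9 OR p11) — p9 is true.
  7. (p2 OR p6 OR p5) — p5 is true.
  8. (p4 OR NOT p3) — NOT p3 is true.
  9. (p6 OR p8 OR p9) — p9 is true.
  10. (NOT p8 OR NOT p11) — NOT p8 is true.
  11. (p4 OR NOT p2) — NOT p2 is true.
  12. (p1 OR p9 OR p7) — p9 is true.
  13. (NOT p5 OR NOT p12 OR NOT p7) — NOT p7 is true.
  14. (p3 OR NOT p4 OR p5) — NOT p4 is true.
  15. (NOT p3 OR NOT p5) — NOT p3 is true.
  16. (p11 OR p2 OR NOT p3) — NOT p3 is true.
  17. (NOT p12 OR NOT p5 OR p4) — NOT p12 is true.
  18. (NOT p10 OR NOT p6) — NOT p10 is true.
  19. (NOT p2 OR p1 OR NOT p3) — NOT p3 is true.
  20. (NOT p8 OR p6) — NOT p8 is true.
  21. (NOT p7 OR p6 OR NOT p11) — NOT p7 is true.
  22. (p1 OR NOT p4) — NOT p4 is true.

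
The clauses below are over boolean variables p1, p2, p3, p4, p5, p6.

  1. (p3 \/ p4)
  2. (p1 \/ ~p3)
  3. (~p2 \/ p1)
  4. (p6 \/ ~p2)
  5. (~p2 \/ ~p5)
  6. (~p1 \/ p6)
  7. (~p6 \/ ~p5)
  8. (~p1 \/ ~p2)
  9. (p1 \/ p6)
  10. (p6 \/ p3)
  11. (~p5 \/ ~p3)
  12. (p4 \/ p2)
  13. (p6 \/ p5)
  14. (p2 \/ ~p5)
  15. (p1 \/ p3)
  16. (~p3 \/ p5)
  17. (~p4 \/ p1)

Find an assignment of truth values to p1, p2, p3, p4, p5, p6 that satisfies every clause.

p1 = 1, p2 = 0, p3 = 0, p4 = 1, p5 = 0, p6 = 1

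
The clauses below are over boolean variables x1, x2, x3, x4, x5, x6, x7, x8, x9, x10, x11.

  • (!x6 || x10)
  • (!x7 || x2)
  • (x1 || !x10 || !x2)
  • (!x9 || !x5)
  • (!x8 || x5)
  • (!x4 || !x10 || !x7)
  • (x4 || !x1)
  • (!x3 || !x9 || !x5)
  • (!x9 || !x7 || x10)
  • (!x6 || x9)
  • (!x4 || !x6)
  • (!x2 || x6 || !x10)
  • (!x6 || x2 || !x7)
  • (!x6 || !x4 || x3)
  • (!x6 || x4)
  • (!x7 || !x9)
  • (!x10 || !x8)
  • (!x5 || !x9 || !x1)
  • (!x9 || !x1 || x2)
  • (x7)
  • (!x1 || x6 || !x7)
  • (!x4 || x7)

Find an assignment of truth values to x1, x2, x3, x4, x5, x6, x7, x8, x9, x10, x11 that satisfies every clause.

x1=0, x2=1, x3=1, x4=0, x5=0, x6=0, x7=1, x8=0, x9=0, x10=0, x11=0

(x7) is a unit clause, so x7 = True.
The clause (x2) is unit: x2 must be True.
The clause (!x9) is unit: x9 must be False.
(!x6) is a unit clause, so x6 = False.
The clause (!x10) is unit: x10 must be False.
The clause (!x1) is unit: x1 must be False.
Pure literal: x8 appears only negated; assign x8 = False.
x3, x4, x5, x11 are now unconstrained; take x3 = True, x4 = False, x5 = False, x11 = False.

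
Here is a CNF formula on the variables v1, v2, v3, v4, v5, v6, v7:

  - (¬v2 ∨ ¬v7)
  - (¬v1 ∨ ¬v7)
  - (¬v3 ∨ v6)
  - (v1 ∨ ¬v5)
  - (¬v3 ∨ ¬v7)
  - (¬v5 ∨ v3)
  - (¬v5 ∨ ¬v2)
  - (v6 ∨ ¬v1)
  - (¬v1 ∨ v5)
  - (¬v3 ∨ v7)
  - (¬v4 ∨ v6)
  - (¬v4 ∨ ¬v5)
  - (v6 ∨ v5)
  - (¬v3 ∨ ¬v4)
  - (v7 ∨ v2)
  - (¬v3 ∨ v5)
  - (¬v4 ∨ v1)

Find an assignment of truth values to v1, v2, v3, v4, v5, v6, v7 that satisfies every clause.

v1=F  v2=F  v3=F  v4=F  v5=F  v6=T  v7=T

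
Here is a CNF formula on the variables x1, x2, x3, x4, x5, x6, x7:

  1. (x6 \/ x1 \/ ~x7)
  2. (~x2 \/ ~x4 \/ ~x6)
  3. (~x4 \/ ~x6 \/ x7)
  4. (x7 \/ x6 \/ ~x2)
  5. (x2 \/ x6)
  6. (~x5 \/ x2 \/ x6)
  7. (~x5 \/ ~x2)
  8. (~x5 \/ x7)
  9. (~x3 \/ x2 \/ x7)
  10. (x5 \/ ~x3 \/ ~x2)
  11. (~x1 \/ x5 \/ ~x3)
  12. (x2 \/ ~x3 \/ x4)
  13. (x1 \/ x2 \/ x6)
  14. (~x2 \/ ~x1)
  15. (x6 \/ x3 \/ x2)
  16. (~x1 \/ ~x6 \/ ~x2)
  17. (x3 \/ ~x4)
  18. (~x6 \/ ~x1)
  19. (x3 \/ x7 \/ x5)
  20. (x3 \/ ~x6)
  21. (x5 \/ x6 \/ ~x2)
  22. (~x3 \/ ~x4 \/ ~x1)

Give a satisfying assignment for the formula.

x1 = False, x2 = False, x3 = True, x4 = True, x5 = False, x6 = True, x7 = True

Set x1 = False and propagate.
Set x2 = False and propagate.
  then x6 is forced to True.
  then x3 is forced to True.
  then x7 is forced to True.
  then x4 is forced to True.
x5 is now unconstrained; take x5 = False.
Every clause has at least one true literal under this assignment.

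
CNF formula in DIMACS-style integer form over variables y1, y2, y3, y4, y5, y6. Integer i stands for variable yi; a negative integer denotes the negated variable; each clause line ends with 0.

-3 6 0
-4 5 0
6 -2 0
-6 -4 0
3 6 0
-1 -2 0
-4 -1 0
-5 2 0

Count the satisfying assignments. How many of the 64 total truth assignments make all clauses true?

8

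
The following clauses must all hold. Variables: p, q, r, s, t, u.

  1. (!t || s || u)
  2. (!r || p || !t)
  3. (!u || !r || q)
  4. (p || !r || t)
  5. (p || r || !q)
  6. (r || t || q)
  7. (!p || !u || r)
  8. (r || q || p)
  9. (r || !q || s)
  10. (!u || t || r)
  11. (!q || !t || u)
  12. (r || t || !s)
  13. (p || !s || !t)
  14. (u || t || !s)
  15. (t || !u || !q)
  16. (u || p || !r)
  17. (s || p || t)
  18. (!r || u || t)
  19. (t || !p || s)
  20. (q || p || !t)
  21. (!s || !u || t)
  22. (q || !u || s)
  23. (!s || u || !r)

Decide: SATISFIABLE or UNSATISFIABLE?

SATISFIABLE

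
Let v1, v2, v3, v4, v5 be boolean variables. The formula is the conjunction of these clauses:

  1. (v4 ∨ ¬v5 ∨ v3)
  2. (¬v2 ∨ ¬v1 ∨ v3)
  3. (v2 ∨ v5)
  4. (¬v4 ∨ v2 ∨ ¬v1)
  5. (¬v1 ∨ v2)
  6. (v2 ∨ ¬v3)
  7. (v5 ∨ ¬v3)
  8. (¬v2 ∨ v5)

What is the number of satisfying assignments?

6

Satisfying assignments:
  v1=F v2=F v3=F v4=T v5=T
  v1=F v2=T v3=F v4=T v5=T
  v1=F v2=T v3=T v4=F v5=T
  v1=F v2=T v3=T v4=T v5=T
  v1=T v2=T v3=T v4=F v5=T
  v1=T v2=T v3=T v4=T v5=T
That's 6 in total.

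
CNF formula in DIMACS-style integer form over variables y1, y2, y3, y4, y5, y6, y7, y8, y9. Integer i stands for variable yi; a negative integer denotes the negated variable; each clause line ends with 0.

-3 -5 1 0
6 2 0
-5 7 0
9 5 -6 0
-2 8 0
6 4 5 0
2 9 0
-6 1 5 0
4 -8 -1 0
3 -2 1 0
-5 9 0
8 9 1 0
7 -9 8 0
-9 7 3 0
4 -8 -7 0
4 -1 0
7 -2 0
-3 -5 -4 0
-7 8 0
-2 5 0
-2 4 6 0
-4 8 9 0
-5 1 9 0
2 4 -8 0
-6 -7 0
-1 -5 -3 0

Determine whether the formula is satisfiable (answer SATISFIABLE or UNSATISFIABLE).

SATISFIABLE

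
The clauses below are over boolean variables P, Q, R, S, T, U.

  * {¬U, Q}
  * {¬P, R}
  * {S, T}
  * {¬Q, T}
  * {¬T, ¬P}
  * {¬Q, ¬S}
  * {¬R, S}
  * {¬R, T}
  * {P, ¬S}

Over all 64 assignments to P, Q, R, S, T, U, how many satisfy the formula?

Satisfying assignments:
  P=F Q=F R=F S=F T=T U=F
  P=F Q=T R=F S=F T=T U=F
  P=F Q=T R=F S=F T=T U=T
Count: 3.

3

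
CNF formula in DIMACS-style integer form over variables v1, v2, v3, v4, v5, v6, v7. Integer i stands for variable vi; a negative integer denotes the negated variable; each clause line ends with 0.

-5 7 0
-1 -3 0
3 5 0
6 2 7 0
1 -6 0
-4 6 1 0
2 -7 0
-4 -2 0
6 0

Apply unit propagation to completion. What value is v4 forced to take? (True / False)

False

Unit clause (v6) sets v6 = True.
(¬v6 ∨ v1): since v6 = True, the clause reduces to (v1). v1 = True.
(¬v3 ∨ ¬v1) with v1 = True leaves only ¬v3, so v3 = False.
In (v3 ∨ v5), v3 is now false; v5 must hold, so v5 = True.
From (¬v5 ∨ v7) and v5 = True: v7 = True.
(¬v7 ∨ v2) with v7 = True leaves only v2, so v2 = True.
(¬v4 ∨ ¬v2): since v2 = True, the clause reduces to (¬v4). v4 = False.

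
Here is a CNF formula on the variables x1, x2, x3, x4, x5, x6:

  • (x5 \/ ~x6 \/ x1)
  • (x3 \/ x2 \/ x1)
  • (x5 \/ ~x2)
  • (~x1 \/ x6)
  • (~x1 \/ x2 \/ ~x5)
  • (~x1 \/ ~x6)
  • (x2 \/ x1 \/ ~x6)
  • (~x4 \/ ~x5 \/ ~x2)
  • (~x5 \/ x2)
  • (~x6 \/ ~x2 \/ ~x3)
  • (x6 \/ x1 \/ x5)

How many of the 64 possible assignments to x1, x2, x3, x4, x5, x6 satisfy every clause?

3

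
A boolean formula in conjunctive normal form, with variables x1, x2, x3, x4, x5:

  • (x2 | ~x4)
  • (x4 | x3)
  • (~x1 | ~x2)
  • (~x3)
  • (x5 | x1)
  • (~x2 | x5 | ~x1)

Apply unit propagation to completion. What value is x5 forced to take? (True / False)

Unit clause (~x3) sets x3 = False.
In (x3 | x4), x3 is now false; x4 must hold, so x4 = True.
(x2 | ~x4) with x4 = True leaves only x2, so x2 = True.
From (~x1 | ~x2) and x2 = True: x1 = False.
From (x1 | x5) and x1 = False: x5 = True.

True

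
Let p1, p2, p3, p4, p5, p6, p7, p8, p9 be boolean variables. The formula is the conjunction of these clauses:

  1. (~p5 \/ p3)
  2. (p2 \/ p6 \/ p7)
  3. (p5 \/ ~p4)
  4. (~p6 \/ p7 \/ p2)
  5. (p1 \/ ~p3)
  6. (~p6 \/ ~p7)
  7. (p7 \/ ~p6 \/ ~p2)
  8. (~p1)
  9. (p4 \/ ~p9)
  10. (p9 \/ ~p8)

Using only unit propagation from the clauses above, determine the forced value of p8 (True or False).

False

(~p1) stands alone — p1 = False.
In (p1 \/ ~p3), p1 is now false; ~p3 must hold, so p3 = False.
From (p3 \/ ~p5) and p3 = False: p5 = False.
(~p4 \/ p5): since p5 = False, the clause reduces to (~p4). p4 = False.
(~p9 \/ p4) with p4 = False leaves only ~p9, so p9 = False.
From (~p8 \/ p9) and p9 = False: p8 = False.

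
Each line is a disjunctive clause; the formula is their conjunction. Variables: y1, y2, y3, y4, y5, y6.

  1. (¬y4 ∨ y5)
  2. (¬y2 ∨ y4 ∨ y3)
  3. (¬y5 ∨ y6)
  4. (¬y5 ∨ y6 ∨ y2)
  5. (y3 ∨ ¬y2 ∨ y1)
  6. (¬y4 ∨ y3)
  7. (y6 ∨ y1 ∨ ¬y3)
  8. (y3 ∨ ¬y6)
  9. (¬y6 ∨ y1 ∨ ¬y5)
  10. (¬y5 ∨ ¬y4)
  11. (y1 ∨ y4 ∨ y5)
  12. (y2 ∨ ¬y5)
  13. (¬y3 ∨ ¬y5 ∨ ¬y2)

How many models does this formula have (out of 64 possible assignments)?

5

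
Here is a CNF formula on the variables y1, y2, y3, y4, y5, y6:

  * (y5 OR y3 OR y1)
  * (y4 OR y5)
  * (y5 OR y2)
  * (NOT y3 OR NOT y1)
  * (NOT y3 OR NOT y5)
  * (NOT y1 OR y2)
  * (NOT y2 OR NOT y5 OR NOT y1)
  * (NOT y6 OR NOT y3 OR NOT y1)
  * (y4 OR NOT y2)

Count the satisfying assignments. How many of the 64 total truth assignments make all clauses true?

10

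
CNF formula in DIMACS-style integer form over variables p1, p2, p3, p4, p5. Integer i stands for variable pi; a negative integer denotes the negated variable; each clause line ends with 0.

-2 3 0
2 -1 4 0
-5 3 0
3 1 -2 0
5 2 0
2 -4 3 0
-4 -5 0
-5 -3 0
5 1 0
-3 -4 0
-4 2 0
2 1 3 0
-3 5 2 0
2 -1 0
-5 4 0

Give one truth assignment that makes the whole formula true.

p1=True  p2=True  p3=True  p4=False  p5=False

Try p1 = True.
  then p2 is forced to True.
  then p3 is forced to True.
  then p5 is forced to False.
  then p4 is forced to False.
Every clause has at least one true literal under this assignment.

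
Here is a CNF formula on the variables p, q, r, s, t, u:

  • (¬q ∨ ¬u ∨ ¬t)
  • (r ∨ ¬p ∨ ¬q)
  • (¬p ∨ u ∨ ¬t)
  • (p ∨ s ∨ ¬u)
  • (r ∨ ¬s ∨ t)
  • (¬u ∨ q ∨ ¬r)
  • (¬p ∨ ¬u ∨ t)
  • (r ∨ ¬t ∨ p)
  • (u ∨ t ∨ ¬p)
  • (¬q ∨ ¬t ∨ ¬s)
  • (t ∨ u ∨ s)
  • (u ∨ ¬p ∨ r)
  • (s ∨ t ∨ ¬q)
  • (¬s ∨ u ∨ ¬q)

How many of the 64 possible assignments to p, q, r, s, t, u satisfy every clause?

7

Satisfying assignments:
  p=0 q=0 r=1 s=0 t=1 u=0
  p=0 q=0 r=1 s=1 t=0 u=0
  p=0 q=0 r=1 s=1 t=1 u=0
  p=0 q=1 r=1 s=0 t=1 u=0
  p=0 q=1 r=1 s=1 t=0 u=1
  p=1 q=0 r=0 s=0 t=1 u=1
  p=1 q=0 r=0 s=1 t=1 u=1
Count: 7.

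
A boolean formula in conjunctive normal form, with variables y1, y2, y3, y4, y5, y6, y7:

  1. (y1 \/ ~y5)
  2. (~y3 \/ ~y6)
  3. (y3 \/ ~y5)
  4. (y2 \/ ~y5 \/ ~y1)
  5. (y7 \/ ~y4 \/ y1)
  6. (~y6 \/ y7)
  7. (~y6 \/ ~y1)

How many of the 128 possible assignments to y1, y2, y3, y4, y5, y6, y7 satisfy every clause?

36

Split on y1, then y5.
  y1=T, y5=T: remaining (y2,y3,y4,y6,y7) ∈ {(T,T,F,F,F); (T,T,F,F,T); (T,T,T,F,F); (T,T,T,F,T)} — 4.
  y1=T, y5=F: forces y6=F; y2, y3, y4, y7 free → 2^4 = 16.
  y1=F, y5=T: a clause becomes empty — 0.
  y1=F, y5=F: y2 free; 8 ways for (y3,y4,y6,y7) × 2^1 = 16.
Total: 4 + 16 + 0 + 16 = 36.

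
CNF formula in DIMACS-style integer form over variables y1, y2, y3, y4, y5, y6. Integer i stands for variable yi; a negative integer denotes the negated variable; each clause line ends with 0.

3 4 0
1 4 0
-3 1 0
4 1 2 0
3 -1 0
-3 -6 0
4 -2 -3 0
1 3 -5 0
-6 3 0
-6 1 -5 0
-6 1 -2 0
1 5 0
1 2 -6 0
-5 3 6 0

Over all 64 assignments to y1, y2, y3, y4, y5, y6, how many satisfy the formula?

Satisfying assignments:
  y1=T y2=F y3=T y4=F y5=F y6=F
  y1=T y2=F y3=T y4=F y5=T y6=F
  y1=T y2=F y3=T y4=T y5=F y6=F
  y1=T y2=F y3=T y4=T y5=T y6=F
  y1=T y2=T y3=T y4=T y5=F y6=F
  y1=T y2=T y3=T y4=T y5=T y6=F
That's 6 in total.

6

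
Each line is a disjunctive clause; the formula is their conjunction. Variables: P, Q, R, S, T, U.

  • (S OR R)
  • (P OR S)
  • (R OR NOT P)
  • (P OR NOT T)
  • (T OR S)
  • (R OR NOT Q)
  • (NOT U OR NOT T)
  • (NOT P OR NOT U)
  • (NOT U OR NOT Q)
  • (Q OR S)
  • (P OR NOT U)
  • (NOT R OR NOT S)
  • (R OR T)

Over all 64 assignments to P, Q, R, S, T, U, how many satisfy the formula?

1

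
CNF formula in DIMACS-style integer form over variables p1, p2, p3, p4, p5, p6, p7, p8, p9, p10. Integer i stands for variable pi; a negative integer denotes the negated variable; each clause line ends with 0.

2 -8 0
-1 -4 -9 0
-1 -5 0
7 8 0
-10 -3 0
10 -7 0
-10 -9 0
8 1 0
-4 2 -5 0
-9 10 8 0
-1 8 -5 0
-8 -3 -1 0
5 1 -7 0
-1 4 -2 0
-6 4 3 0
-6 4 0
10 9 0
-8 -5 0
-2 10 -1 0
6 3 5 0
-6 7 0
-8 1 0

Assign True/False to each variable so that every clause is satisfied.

p1 = 1, p2 = 1, p3 = 0, p4 = 1, p5 = 0, p6 = 1, p7 = 1, p8 = 0, p9 = 0, p10 = 1

Set p1 = True and propagate.
  then p5 is forced to False.
Branch on p2: take p2 = True.
  then p4 is forced to True.
  then p9 is forced to False.
  then p10 is forced to True.
  then p3 is forced to False.
  then p6 is forced to True.
  then p7 is forced to True.
p8 is now unconstrained; take p8 = False.
Check each clause:
  1. {¬p8, p2} — ¬p8 is true.
  2. {¬p4, ¬p9, ¬p1} — ¬p9 is true.
  3. {¬p1, ¬p5} — ¬p5 is true.
  4. {p7, p8} — p7 is true.
  5. {¬p3, ¬p10} — ¬p3 is true.
  6. {p10, ¬p7} — p10 is true.
  7. {¬p9, ¬p10} — ¬p9 is true.
  8. {p1, p8} — p1 is true.
  9. {¬p5, ¬p4, p2} — p2 is true.
  10. {p10, ¬p9, p8} — p10 is true.
  11. {p8, ¬p1, ¬p5} — ¬p5 is true.
  12. {¬p1, ¬p8, ¬p3} — ¬p8 is true.
  13. {p5, ¬p7, p1} — p1 is true.
  14. {¬p2, ¬p1, p4} — p4 is true.
  15. {¬p6, p4, p3} — p4 is true.
  16. {p4, ¬p6} — p4 is true.
  17. {p9, p10} — p10 is true.
  18. {¬p5, ¬p8} — ¬p8 is true.
  19. {¬p1, p10, ¬p2} — p10 is true.
  20. {p3, p5, p6} — p6 is true.
  21. {p7, ¬p6} — p7 is true.
  22. {p1, ¬p8} — ¬p8 is true.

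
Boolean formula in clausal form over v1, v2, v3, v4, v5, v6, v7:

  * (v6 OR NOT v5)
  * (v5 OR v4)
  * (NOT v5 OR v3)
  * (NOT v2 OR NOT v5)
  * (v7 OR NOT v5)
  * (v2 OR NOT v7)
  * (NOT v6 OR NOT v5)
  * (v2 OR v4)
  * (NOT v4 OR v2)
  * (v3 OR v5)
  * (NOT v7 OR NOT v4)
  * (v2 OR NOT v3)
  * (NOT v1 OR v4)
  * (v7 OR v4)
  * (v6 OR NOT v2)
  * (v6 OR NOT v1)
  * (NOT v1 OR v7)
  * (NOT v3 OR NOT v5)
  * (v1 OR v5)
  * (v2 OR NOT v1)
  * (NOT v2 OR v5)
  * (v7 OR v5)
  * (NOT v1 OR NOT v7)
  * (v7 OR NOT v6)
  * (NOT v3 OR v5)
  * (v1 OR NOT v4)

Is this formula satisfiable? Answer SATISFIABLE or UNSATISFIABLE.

UNSATISFIABLE

v5 = True:
  propagation gives v6=True; an empty clause results — contradiction.
v5 = False:
  propagation gives v4=True, v2=True; an empty clause results — contradiction.
Every branch closes, so no satisfying assignment exists.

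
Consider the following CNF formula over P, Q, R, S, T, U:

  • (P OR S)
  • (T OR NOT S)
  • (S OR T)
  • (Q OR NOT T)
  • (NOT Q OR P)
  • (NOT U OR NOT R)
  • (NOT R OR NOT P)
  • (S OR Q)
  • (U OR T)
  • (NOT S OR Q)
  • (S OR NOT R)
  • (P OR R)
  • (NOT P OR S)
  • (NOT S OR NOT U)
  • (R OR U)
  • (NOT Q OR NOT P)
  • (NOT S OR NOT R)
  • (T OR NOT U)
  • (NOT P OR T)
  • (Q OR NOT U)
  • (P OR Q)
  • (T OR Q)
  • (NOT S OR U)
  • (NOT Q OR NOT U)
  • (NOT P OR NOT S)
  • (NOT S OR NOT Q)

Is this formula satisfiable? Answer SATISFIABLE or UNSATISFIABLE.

S = True:
  propagation gives T=True, Q=True; an empty clause results — contradiction.
S = False:
  propagation gives P=True; an empty clause results — contradiction.
Every branch closes, so no satisfying assignment exists.

UNSATISFIABLE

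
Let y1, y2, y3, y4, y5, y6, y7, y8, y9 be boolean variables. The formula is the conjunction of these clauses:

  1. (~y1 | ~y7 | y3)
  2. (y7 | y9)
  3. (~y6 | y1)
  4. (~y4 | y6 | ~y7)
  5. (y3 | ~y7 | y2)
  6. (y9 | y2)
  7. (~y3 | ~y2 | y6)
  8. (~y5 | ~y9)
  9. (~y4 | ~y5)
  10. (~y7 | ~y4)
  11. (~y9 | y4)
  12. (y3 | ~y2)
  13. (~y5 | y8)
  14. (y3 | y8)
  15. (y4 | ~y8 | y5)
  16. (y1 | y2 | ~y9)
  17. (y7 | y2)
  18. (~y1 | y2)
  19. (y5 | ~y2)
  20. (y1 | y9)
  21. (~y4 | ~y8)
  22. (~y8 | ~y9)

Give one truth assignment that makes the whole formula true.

y1=T, y2=T, y3=T, y4=F, y5=T, y6=T, y7=T, y8=T, y9=F

Try y1 = True.
  then y2 is forced to True.
  then y3 is forced to True.
  then y6 is forced to True.
  then y5 is forced to True.
  then y9 is forced to False.
  then y7 is forced to True.
  then y4 is forced to False.
  then y8 is forced to True.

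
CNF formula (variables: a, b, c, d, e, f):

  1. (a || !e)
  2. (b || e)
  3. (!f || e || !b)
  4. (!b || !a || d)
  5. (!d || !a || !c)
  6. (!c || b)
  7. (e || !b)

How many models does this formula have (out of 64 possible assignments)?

The models are:
  a=1 b=0 c=0 d=0 e=1 f=0
  a=1 b=0 c=0 d=0 e=1 f=1
  a=1 b=0 c=0 d=1 e=1 f=0
  a=1 b=0 c=0 d=1 e=1 f=1
  a=1 b=1 c=0 d=1 e=1 f=0
  a=1 b=1 c=0 d=1 e=1 f=1
Count: 6.

6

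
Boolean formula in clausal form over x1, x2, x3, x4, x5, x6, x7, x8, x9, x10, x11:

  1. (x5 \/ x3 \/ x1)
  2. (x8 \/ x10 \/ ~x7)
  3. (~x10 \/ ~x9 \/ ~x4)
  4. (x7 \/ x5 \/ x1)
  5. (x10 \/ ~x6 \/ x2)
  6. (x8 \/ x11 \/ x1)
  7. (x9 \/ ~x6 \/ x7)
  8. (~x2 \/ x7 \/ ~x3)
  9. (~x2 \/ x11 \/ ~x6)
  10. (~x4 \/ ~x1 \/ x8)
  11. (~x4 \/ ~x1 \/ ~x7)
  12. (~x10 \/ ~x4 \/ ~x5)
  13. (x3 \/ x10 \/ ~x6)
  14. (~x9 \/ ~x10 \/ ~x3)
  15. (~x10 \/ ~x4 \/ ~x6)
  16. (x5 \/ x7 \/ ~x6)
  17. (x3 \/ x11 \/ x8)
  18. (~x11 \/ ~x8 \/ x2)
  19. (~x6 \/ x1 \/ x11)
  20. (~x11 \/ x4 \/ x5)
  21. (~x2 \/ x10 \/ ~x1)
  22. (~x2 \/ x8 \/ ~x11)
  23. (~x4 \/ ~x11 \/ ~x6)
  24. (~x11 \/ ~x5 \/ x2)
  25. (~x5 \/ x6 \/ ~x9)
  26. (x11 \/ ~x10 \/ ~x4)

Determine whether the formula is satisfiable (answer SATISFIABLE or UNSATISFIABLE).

SATISFIABLE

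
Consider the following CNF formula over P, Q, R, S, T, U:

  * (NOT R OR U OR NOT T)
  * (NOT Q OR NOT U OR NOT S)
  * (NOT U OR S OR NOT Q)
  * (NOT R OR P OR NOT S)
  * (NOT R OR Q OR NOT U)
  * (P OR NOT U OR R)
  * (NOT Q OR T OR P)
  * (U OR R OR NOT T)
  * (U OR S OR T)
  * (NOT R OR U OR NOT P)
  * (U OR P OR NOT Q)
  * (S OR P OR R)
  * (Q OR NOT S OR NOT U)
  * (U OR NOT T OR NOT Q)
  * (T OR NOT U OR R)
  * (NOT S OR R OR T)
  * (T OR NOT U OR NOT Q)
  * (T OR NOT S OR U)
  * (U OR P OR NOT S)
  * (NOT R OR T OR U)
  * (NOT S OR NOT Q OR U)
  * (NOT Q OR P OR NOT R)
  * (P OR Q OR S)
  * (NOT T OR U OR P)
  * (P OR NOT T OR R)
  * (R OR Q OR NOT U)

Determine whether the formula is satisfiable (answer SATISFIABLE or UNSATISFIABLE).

UNSATISFIABLE

U = True:
  Q = True:
    propagation gives S=False; an empty clause results — contradiction.
  Q = False:
    propagation gives R=False; an empty clause results — contradiction.
U = False:
  P = True:
    propagation gives R=False, T=False, S=True; an empty clause results — contradiction.
  P = False:
    propagation gives Q=False, S=False; an empty clause results — contradiction.
Every branch closes, so no satisfying assignment exists.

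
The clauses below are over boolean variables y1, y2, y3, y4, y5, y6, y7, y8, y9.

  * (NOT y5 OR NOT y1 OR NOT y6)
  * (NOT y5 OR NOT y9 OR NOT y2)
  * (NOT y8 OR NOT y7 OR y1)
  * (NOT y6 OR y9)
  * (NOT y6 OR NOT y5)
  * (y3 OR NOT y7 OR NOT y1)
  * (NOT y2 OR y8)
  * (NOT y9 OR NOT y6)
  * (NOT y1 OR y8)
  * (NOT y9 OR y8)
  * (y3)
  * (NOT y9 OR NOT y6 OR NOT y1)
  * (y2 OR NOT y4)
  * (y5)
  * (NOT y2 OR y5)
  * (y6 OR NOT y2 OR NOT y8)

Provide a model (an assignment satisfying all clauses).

y1=0, y2=0, y3=1, y4=0, y5=1, y6=0, y7=0, y8=1, y9=0

(y3) is a unit clause, so y3 = True.
(y5) is a unit clause, so y5 = True.
The clause (NOT y6) is unit: y6 must be False.
y4 occurs only negated in the remaining clauses — set y4 = False.
Pure literal: y7 appears only negated; assign y7 = False.
Branch on y1: take y1 = False.
Try y2 = False.
Branch on y8: take y8 = True.
y9 is now unconstrained; take y9 = False.
Every clause has at least one true literal under this assignment.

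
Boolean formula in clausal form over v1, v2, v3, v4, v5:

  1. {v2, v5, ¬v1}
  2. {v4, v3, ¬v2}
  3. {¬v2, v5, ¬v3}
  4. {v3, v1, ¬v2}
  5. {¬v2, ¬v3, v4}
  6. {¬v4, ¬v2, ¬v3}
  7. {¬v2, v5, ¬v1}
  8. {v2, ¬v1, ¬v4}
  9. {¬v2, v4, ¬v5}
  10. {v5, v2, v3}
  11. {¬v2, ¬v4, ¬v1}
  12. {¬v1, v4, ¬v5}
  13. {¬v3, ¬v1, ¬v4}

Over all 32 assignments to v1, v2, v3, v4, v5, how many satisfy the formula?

Satisfying assignments:
  v1=F v2=F v3=F v4=F v5=T
  v1=F v2=F v3=F v4=T v5=T
  v1=F v2=F v3=T v4=F v5=F
  v1=F v2=F v3=T v4=F v5=T
  v1=F v2=F v3=T v4=T v5=F
  v1=F v2=F v3=T v4=T v5=T
That's 6 in total.

6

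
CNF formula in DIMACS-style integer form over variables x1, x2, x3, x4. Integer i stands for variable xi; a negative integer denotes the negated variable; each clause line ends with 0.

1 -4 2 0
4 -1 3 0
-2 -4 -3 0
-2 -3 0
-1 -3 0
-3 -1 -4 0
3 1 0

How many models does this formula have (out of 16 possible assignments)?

3

Satisfying assignments:
  x1=0 x2=0 x3=1 x4=0
  x1=1 x2=0 x3=0 x4=1
  x1=1 x2=1 x3=0 x4=1
That's 3 in total.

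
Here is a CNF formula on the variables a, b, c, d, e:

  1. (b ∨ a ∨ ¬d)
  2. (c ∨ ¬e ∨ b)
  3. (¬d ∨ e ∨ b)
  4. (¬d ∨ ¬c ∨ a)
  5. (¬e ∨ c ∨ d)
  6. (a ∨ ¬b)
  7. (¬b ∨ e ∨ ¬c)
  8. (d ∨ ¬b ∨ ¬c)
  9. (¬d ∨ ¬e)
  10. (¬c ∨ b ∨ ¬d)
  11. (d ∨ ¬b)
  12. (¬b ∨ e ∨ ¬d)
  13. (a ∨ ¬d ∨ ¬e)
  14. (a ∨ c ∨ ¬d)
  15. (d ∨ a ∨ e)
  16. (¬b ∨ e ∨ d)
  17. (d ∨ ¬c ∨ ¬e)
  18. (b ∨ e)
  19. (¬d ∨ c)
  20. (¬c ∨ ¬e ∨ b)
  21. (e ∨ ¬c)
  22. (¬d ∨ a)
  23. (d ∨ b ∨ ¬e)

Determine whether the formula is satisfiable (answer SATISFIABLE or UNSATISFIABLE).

UNSATISFIABLE

d = True:
  propagation gives e=False, b=True; an empty clause results — contradiction.
d = False:
  propagation gives b=False, e=True; an empty clause results — contradiction.
Every branch closes, so no satisfying assignment exists.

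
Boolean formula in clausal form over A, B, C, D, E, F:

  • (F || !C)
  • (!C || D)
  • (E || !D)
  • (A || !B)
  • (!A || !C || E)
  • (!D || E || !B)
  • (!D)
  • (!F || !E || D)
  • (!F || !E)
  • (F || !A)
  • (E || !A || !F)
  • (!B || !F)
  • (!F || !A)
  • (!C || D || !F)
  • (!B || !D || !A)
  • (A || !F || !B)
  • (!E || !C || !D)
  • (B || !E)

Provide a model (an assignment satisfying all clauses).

(!D) is a unit clause, so D = False.
Unit propagation: (!C) forces C = False.
Set A = False and propagate.
  then B is forced to False.
  then E is forced to False.
F is now unconstrained; take F = False.

A = False, B = False, C = False, D = False, E = False, F = False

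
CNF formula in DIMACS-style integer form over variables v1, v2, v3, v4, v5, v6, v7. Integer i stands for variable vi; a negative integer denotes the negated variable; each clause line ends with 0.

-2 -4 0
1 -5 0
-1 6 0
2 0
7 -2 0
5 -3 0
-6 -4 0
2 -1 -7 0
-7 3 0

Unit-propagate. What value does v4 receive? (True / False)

False

Unit clause (v2) sets v2 = True.
(NOT v4 OR NOT v2): since v2 = True, the clause reduces to (NOT v4). v4 = False.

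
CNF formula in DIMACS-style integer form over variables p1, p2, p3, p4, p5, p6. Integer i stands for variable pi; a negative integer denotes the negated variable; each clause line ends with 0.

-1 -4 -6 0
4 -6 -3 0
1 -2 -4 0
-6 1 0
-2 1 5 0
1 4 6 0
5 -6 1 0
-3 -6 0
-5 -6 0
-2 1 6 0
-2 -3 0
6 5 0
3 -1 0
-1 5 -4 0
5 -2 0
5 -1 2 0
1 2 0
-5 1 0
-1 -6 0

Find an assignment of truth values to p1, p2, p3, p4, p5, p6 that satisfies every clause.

p1=1, p2=0, p3=1, p4=0, p5=1, p6=0

Set p1 = True and propagate.
  then p3 is forced to True.
  then p6 is forced to False.
  then p2 is forced to False.
  then p5 is forced to True.
p4 is now unconstrained; take p4 = False.
Every clause has at least one true literal under this assignment.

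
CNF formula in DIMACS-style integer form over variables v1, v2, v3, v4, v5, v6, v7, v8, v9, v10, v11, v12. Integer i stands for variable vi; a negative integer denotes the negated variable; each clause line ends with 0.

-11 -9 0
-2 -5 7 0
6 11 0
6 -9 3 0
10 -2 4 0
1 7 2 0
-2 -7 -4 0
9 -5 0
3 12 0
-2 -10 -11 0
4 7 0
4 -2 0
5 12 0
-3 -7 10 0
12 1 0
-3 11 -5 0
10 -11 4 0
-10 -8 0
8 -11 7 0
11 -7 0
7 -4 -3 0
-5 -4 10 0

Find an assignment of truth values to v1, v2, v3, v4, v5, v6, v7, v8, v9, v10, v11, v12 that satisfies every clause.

v1 = T  v2 = T  v3 = F  v4 = T  v5 = F  v6 = F  v7 = F  v8 = T  v9 = F  v10 = F  v11 = T  v12 = T

Check each clause:
  1. (NOT v11 OR NOT v9) — NOT v9 is true.
  2. (NOT v5 OR NOT v2 OR v7) — NOT v5 is true.
  3. (v6 OR v11) — v11 is true.
  4. (v6 OR NOT v9 OR v3) — NOT v9 is true.
  5. (v10 OR v4 OR NOT v2) — v4 is true.
  6. (v2 OR v7 OR v1) — v1 is true.
  7. (NOT v4 OR NOT v2 OR NOT v7) — NOT v7 is true.
  8. (NOT v5 OR v9) — NOT v5 is true.
  9. (v3 OR v12) — v12 is true.
  10. (NOT v10 OR NOT v11 OR NOT v2) — NOT v10 is true.
  11. (v4 OR v7) — v4 is true.
  12. (v4 OR NOT v2) — v4 is true.
  13. (v12 OR v5) — v12 is true.
  14. (NOT v3 OR v10 OR NOT v7) — NOT v7 is true.
  15. (v12 OR v1) — v1 is true.
  16. (v11 OR NOT v3 OR NOT v5) — v11 is true.
  17. (NOT v11 OR v4 OR v10) — v4 is true.
  18. (NOT v8 OR NOT v10) — NOT v10 is true.
  19. (v8 OR v7 OR NOT v11) — v8 is true.
  20. (v11 OR NOT v7) — NOT v7 is true.
  21. (v7 OR NOT v4 OR NOT v3) — NOT v3 is true.
  22. (NOT v5 OR NOT v4 OR v10) — NOT v5 is true.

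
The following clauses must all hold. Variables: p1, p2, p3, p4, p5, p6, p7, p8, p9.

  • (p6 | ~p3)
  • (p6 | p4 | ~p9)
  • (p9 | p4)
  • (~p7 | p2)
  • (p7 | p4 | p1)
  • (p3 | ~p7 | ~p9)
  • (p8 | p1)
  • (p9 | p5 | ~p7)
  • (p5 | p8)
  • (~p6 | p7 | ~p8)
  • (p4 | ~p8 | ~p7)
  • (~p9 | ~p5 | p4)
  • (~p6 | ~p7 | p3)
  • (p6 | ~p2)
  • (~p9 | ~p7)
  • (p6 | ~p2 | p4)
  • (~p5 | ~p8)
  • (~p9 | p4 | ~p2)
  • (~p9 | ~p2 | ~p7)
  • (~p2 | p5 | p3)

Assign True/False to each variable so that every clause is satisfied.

p1=1  p2=1  p3=1  p4=1  p5=1  p6=1  p7=0  p8=0  p9=1

Pure literal: p1 appears only positively; assign p1 = True.
p4 occurs only positively in the remaining clauses — set p4 = True.
Branch on p2: take p2 = True.
  then p6 is forced to True.
Set p3 = True and propagate.
Branch on p5: take p5 = True.
  then p8 is forced to False.
For the remaining variables, p7 = False, p9 = True works.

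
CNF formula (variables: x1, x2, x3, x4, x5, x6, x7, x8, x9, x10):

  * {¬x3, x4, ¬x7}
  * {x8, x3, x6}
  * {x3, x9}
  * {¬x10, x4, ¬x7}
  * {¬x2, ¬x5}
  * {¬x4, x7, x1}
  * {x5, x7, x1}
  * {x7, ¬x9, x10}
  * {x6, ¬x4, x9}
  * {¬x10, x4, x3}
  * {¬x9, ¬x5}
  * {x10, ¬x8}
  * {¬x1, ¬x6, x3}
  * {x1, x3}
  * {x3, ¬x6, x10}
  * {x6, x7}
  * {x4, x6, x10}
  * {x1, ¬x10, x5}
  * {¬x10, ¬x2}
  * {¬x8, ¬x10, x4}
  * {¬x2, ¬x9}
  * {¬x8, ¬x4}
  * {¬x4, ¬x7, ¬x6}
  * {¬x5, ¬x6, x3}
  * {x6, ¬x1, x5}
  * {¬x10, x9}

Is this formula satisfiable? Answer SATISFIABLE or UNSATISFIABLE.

SATISFIABLE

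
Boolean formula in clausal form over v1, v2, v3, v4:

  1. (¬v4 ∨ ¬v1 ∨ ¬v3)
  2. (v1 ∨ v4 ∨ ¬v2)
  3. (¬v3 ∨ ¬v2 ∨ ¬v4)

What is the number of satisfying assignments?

11

Split on v4, then v1.
  v4=T, v1=T: remaining (v2,v3) ∈ {(F,F); (T,F)} — 2.
  v4=T, v1=F: remaining (v2,v3) ∈ {(F,F); (F,T); (T,F)} — 3.
  v4=F, v1=T: remaining (v2,v3) ∈ {(F,F); (F,T); (T,F); (T,T)} — 4.
  v4=F, v1=F: remaining (v2,v3) ∈ {(F,F); (F,T)} — 2.
Total: 2 + 3 + 4 + 2 = 11.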